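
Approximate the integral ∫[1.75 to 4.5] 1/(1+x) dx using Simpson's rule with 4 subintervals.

f(x) = 1/(1+x)
a = 1.75, b = 4.5, n = 4
h = (b - a)/n = 0.687500

Simpson's rule: (h/3)[f(x₀) + 4f(x₁) + 2f(x₂) + ... + f(xₙ)]

x_0 = 1.7500, f(x_0) = 0.363636, coefficient = 1
x_1 = 2.4375, f(x_1) = 0.290909, coefficient = 4
x_2 = 3.1250, f(x_2) = 0.242424, coefficient = 2
x_3 = 3.8125, f(x_3) = 0.207792, coefficient = 4
x_4 = 4.5000, f(x_4) = 0.181818, coefficient = 1

I ≈ (0.687500/3) × 3.025108 = 0.693254
Exact value: 0.693147
Error: 0.000107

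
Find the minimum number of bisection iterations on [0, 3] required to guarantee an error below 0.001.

We need (b-a)/2^n ≤ 0.001
(3 - 0)/2^n ≤ 0.001
3/2^n ≤ 0.001
2^n ≥ 3000
n ≥ log₂(3000) = 11.55
n ≥ 12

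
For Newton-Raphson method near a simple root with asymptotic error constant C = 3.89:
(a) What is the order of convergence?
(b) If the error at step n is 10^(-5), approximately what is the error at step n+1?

(a) Newton-Raphson has quadratic (order 2) convergence near simple roots.
    This means |e_{n+1}| ≈ C|e_n|².

(b) With |e_n| = 10^(-5) and C = 3.89:
    |e_{n+1}| ≈ 3.89 × (10^(-5))² = 3.89 × 10^(-10)

(a) 2 (quadratic); (b) |e_{n+1}| ≈ 3.890e-10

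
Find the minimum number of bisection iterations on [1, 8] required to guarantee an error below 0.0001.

We need (b-a)/2^n ≤ 0.0001
(8 - 1)/2^n ≤ 0.0001
7/2^n ≤ 0.0001
2^n ≥ 70000
n ≥ log₂(70000) = 16.10
n ≥ 17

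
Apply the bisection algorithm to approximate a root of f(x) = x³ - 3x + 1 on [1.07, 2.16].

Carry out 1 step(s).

f(x) = x³ - 3x + 1
Initial interval: [1.07, 2.16]

Iteration 1:
  c_1 = (1.070000 + 2.160000)/2 = 1.615000
  f(c_1) = f(1.615000) = 0.367283
  f(a) × f(c) < 0, new interval: [1.070000, 1.615000]

After 1 iteration(s), the approximation is c_1 = 1.615000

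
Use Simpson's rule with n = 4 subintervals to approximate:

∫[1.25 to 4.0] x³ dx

f(x) = x³
a = 1.25, b = 4.0, n = 4
h = (b - a)/n = 0.687500

Simpson's rule: (h/3)[f(x₀) + 4f(x₁) + 2f(x₂) + ... + f(xₙ)]

x_0 = 1.2500, f(x_0) = 1.953125, coefficient = 1
x_1 = 1.9375, f(x_1) = 7.273193, coefficient = 4
x_2 = 2.6250, f(x_2) = 18.087891, coefficient = 2
x_3 = 3.3125, f(x_3) = 36.346924, coefficient = 4
x_4 = 4.0000, f(x_4) = 64.000000, coefficient = 1

I ≈ (0.687500/3) × 276.609375 = 63.389648
Exact value: 63.389648
Error: 0.000000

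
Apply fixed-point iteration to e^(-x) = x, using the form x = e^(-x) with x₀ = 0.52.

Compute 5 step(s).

Equation: e^(-x) = x
Fixed-point form: x = e^(-x)
x₀ = 0.52

x_1 = g(0.520000) = 0.594521
x_2 = g(0.594521) = 0.551827
x_3 = g(0.551827) = 0.575897
x_4 = g(0.575897) = 0.562201
x_5 = g(0.562201) = 0.569953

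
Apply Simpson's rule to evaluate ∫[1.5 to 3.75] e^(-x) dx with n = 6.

f(x) = e^(-x)
a = 1.5, b = 3.75, n = 6
h = (b - a)/n = 0.375000

Simpson's rule: (h/3)[f(x₀) + 4f(x₁) + 2f(x₂) + ... + f(xₙ)]

x_0 = 1.5000, f(x_0) = 0.223130, coefficient = 1
x_1 = 1.8750, f(x_1) = 0.153355, coefficient = 4
x_2 = 2.2500, f(x_2) = 0.105399, coefficient = 2
x_3 = 2.6250, f(x_3) = 0.072440, coefficient = 4
x_4 = 3.0000, f(x_4) = 0.049787, coefficient = 2
x_5 = 3.3750, f(x_5) = 0.034218, coefficient = 4
x_6 = 3.7500, f(x_6) = 0.023518, coefficient = 1

I ≈ (0.375000/3) × 1.597072 = 0.199634
Exact value: 0.199612
Error: 0.000022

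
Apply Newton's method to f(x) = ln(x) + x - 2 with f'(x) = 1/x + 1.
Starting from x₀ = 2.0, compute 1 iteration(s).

f(x) = ln(x) + x - 2
f'(x) = 1/x + 1
x₀ = 2.0

Newton-Raphson formula: x_{n+1} = x_n - f(x_n)/f'(x_n)

Iteration 1:
  f(2.000000) = 0.693147
  f'(2.000000) = 1.500000
  x_1 = 2.000000 - 0.693147/1.500000 = 1.537902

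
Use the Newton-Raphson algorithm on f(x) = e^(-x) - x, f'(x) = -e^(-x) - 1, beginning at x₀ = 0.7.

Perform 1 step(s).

f(x) = e^(-x) - x
f'(x) = -e^(-x) - 1
x₀ = 0.7

Newton-Raphson formula: x_{n+1} = x_n - f(x_n)/f'(x_n)

Iteration 1:
  f(0.700000) = -0.203415
  f'(0.700000) = -1.496585
  x_1 = 0.700000 - (-0.203415)/(-1.496585) = 0.564081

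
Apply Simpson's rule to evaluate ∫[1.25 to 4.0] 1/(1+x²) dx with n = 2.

f(x) = 1/(1+x²)
a = 1.25, b = 4.0, n = 2
h = (b - a)/n = 1.375000

Simpson's rule: (h/3)[f(x₀) + 4f(x₁) + 2f(x₂) + ... + f(xₙ)]

x_0 = 1.2500, f(x_0) = 0.390244, coefficient = 1
x_1 = 2.6250, f(x_1) = 0.126733, coefficient = 4
x_2 = 4.0000, f(x_2) = 0.058824, coefficient = 1

I ≈ (1.375000/3) × 0.955998 = 0.438166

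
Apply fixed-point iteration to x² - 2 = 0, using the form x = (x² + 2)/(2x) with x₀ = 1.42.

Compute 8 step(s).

Equation: x² - 2 = 0
Fixed-point form: x = (x² + 2)/(2x)
x₀ = 1.42

x_1 = g(1.420000) = 1.414225
x_2 = g(1.414225) = 1.414214
x_3 = g(1.414214) = 1.414214
x_4 = g(1.414214) = 1.414214
x_5 = g(1.414214) = 1.414214
x_6 = g(1.414214) = 1.414214
x_7 = g(1.414214) = 1.414214
x_8 = g(1.414214) = 1.414214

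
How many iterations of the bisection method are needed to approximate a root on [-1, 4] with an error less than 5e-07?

We need (b-a)/2^n ≤ 5e-07
(4 - (-1))/2^n ≤ 5e-07
5/2^n ≤ 5e-07
2^n ≥ 10000000
n ≥ log₂(10000000) = 23.25
n ≥ 24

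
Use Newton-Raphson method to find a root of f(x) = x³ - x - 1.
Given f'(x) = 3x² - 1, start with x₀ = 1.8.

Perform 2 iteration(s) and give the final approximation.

f(x) = x³ - x - 1
f'(x) = 3x² - 1
x₀ = 1.8

Newton-Raphson formula: x_{n+1} = x_n - f(x_n)/f'(x_n)

Iteration 1:
  f(1.800000) = 3.032000
  f'(1.800000) = 8.720000
  x_1 = 1.800000 - 3.032000/8.720000 = 1.452294
Iteration 2:
  f(1.452294) = 0.610821
  f'(1.452294) = 5.327470
  x_2 = 1.452294 - 0.610821/5.327470 = 1.337639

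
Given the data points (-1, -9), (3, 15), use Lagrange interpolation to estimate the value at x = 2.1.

Lagrange interpolation formula:
P(x) = Σ yᵢ × Lᵢ(x)
where Lᵢ(x) = Π_{j≠i} (x - xⱼ)/(xᵢ - xⱼ)

L_0(2.1) = (2.1 - 3)/(-1 - 3) = 0.225000
L_1(2.1) = (2.1 - (-1))/(3 - (-1)) = 0.775000

P(2.1) = (-9)×L_0(2.1) + 15×L_1(2.1)
P(2.1) = 9.600000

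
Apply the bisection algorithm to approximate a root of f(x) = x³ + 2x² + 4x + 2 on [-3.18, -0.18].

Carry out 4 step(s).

f(x) = x³ + 2x² + 4x + 2
Initial interval: [-3.18, -0.18]

Iteration 1:
  c_1 = (-3.180000 + (-0.180000))/2 = -1.680000
  f(c_1) = f(-1.680000) = -3.816832
  f(a) × f(c) ≥ 0, new interval: [-1.680000, -0.180000]
Iteration 2:
  c_2 = (-1.680000 + (-0.180000))/2 = -0.930000
  f(c_2) = f(-0.930000) = -0.794557
  f(a) × f(c) ≥ 0, new interval: [-0.930000, -0.180000]
Iteration 3:
  c_3 = (-0.930000 + (-0.180000))/2 = -0.555000
  f(c_3) = f(-0.555000) = 0.225096
  f(a) × f(c) < 0, new interval: [-0.930000, -0.555000]
Iteration 4:
  c_4 = (-0.930000 + (-0.555000))/2 = -0.742500
  f(c_4) = f(-0.742500) = -0.276732
  f(a) × f(c) ≥ 0, new interval: [-0.742500, -0.555000]

After 4 iteration(s), the approximation is c_4 = -0.742500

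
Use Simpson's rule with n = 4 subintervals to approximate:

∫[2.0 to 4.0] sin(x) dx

f(x) = sin(x)
a = 2.0, b = 4.0, n = 4
h = (b - a)/n = 0.500000

Simpson's rule: (h/3)[f(x₀) + 4f(x₁) + 2f(x₂) + ... + f(xₙ)]

x_0 = 2.0000, f(x_0) = 0.909297, coefficient = 1
x_1 = 2.5000, f(x_1) = 0.598472, coefficient = 4
x_2 = 3.0000, f(x_2) = 0.141120, coefficient = 2
x_3 = 3.5000, f(x_3) = -0.350783, coefficient = 4
x_4 = 4.0000, f(x_4) = -0.756802, coefficient = 1

I ≈ (0.500000/3) × 1.425491 = 0.237582
Exact value: 0.237497
Error: 0.000085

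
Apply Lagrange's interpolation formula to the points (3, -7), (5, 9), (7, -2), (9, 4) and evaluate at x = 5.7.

Lagrange interpolation formula:
P(x) = Σ yᵢ × Lᵢ(x)
where Lᵢ(x) = Π_{j≠i} (x - xⱼ)/(xᵢ - xⱼ)

L_0(5.7) = (5.7 - 5)/(3 - 5) × (5.7 - 7)/(3 - 7) × (5.7 - 9)/(3 - 9) = -0.062563
L_1(5.7) = (5.7 - 3)/(5 - 3) × (5.7 - 7)/(5 - 7) × (5.7 - 9)/(5 - 9) = 0.723937
L_2(5.7) = (5.7 - 3)/(7 - 3) × (5.7 - 5)/(7 - 5) × (5.7 - 9)/(7 - 9) = 0.389813
L_3(5.7) = (5.7 - 3)/(9 - 3) × (5.7 - 5)/(9 - 5) × (5.7 - 7)/(9 - 7) = -0.051188

P(5.7) = (-7)×L_0(5.7) + 9×L_1(5.7) + (-2)×L_2(5.7) + 4×L_3(5.7)
P(5.7) = 5.969000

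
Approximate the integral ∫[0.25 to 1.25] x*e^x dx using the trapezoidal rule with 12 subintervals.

f(x) = x*e^x
a = 0.25, b = 1.25, n = 12
h = (b - a)/n = 0.083333

Trapezoidal rule: (h/2)[f(x₀) + 2f(x₁) + 2f(x₂) + ... + f(xₙ)]

x_0 = 0.2500, f(x_0) = 0.321006, coefficient = 1
x_1 = 0.3333, f(x_1) = 0.465204, coefficient = 2
x_2 = 0.4167, f(x_2) = 0.632040, coefficient = 2
x_3 = 0.5000, f(x_3) = 0.824361, coefficient = 2
x_4 = 0.5833, f(x_4) = 1.045334, coefficient = 2
x_5 = 0.6667, f(x_5) = 1.298489, coefficient = 2
x_6 = 0.7500, f(x_6) = 1.587750, coefficient = 2
x_7 = 0.8333, f(x_7) = 1.917480, coefficient = 2
x_8 = 0.9167, f(x_8) = 2.292528, coefficient = 2
x_9 = 1.0000, f(x_9) = 2.718282, coefficient = 2
x_10 = 1.0833, f(x_10) = 3.200721, coefficient = 2
x_11 = 1.1667, f(x_11) = 3.746482, coefficient = 2
x_12 = 1.2500, f(x_12) = 4.362929, coefficient = 1

I ≈ (0.083333/2) × 44.141279 = 1.839220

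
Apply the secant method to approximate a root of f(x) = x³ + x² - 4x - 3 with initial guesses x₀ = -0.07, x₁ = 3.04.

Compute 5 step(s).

f(x) = x³ + x² - 4x - 3
x₀ = -0.07, x₁ = 3.04

Secant formula: x_{n+1} = x_n - f(x_n)(x_n - x_{n-1})/(f(x_n) - f(x_{n-1}))

Iteration 1:
  f(-0.070000) = -2.715443
  f(3.040000) = 22.176064
  x_2 = 3.040000 - 22.176064×(3.040000 - (-0.070000))/(22.176064 - (-2.715443))
       = 0.269273
Iteration 2:
  f(3.040000) = 22.176064
  f(0.269273) = -3.985061
  x_3 = 0.269273 - (-3.985061)×(0.269273 - 3.040000)/(-3.985061 - 22.176064)
       = 0.691332
Iteration 3:
  f(0.269273) = -3.985061
  f(0.691332) = -4.956972
  x_4 = 0.691332 - (-4.956972)×(0.691332 - 0.269273)/(-4.956972 - (-3.985061))
       = -1.461262
Iteration 4:
  f(0.691332) = -4.956972
  f(-1.461262) = 1.860122
  x_5 = -1.461262 - 1.860122×(-1.461262 - 0.691332)/(1.860122 - (-4.956972))
       = -0.873903
Iteration 5:
  f(-1.461262) = 1.860122
  f(-0.873903) = 0.591912
  x_6 = -0.873903 - 0.591912×(-0.873903 - (-1.461262))/(0.591912 - 1.860122)
       = -0.599764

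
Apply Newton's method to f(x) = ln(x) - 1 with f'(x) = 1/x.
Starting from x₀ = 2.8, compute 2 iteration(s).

f(x) = ln(x) - 1
f'(x) = 1/x
x₀ = 2.8

Newton-Raphson formula: x_{n+1} = x_n - f(x_n)/f'(x_n)

Iteration 1:
  f(2.800000) = 0.029619
  f'(2.800000) = 0.357143
  x_1 = 2.800000 - 0.029619/0.357143 = 2.717066
Iteration 2:
  f(2.717066) = -0.000448
  f'(2.717066) = 0.368044
  x_2 = 2.717066 - (-0.000448)/0.368044 = 2.718282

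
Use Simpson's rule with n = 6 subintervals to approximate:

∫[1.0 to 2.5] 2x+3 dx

f(x) = 2x+3
a = 1.0, b = 2.5, n = 6
h = (b - a)/n = 0.250000

Simpson's rule: (h/3)[f(x₀) + 4f(x₁) + 2f(x₂) + ... + f(xₙ)]

x_0 = 1.0000, f(x_0) = 5.000000, coefficient = 1
x_1 = 1.2500, f(x_1) = 5.500000, coefficient = 4
x_2 = 1.5000, f(x_2) = 6.000000, coefficient = 2
x_3 = 1.7500, f(x_3) = 6.500000, coefficient = 4
x_4 = 2.0000, f(x_4) = 7.000000, coefficient = 2
x_5 = 2.2500, f(x_5) = 7.500000, coefficient = 4
x_6 = 2.5000, f(x_6) = 8.000000, coefficient = 1

I ≈ (0.250000/3) × 117.000000 = 9.750000
Exact value: 9.750000
Error: 0.000000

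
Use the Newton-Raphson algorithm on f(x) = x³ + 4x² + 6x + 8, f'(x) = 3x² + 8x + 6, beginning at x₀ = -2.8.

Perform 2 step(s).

f(x) = x³ + 4x² + 6x + 8
f'(x) = 3x² + 8x + 6
x₀ = -2.8

Newton-Raphson formula: x_{n+1} = x_n - f(x_n)/f'(x_n)

Iteration 1:
  f(-2.800000) = 0.608000
  f'(-2.800000) = 7.120000
  x_1 = -2.800000 - 0.608000/7.120000 = -2.885393
Iteration 2:
  f(-2.885393) = -0.032708
  f'(-2.885393) = 7.893337
  x_2 = -2.885393 - (-0.032708)/7.893337 = -2.881250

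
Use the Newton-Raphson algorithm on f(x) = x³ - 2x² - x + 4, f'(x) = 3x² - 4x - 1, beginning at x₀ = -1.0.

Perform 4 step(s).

f(x) = x³ - 2x² - x + 4
f'(x) = 3x² - 4x - 1
x₀ = -1.0

Newton-Raphson formula: x_{n+1} = x_n - f(x_n)/f'(x_n)

Iteration 1:
  f(-1.000000) = 2.000000
  f'(-1.000000) = 6.000000
  x_1 = -1.000000 - 2.000000/6.000000 = -1.333333
Iteration 2:
  f(-1.333333) = -0.592593
  f'(-1.333333) = 9.666667
  x_2 = -1.333333 - (-0.592593)/9.666667 = -1.272031
Iteration 3:
  f(-1.272031) = -0.022318
  f'(-1.272031) = 8.942309
  x_3 = -1.272031 - (-0.022318)/8.942309 = -1.269535
Iteration 4:
  f(-1.269535) = -0.000036
  f'(-1.269535) = 8.913296
  x_4 = -1.269535 - (-0.000036)/8.913296 = -1.269531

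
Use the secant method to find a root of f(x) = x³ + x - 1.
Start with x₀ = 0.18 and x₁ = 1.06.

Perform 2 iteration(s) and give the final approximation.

f(x) = x³ + x - 1
x₀ = 0.18, x₁ = 1.06

Secant formula: x_{n+1} = x_n - f(x_n)(x_n - x_{n-1})/(f(x_n) - f(x_{n-1}))

Iteration 1:
  f(0.180000) = -0.814168
  f(1.060000) = 1.251016
  x_2 = 1.060000 - 1.251016×(1.060000 - 0.180000)/(1.251016 - (-0.814168))
       = 0.526927
Iteration 2:
  f(1.060000) = 1.251016
  f(0.526927) = -0.326771
  x_3 = 0.526927 - (-0.326771)×(0.526927 - 1.060000)/(-0.326771 - 1.251016)
       = 0.637330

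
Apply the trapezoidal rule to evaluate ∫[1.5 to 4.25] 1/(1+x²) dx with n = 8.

f(x) = 1/(1+x²)
a = 1.5, b = 4.25, n = 8
h = (b - a)/n = 0.343750

Trapezoidal rule: (h/2)[f(x₀) + 2f(x₁) + 2f(x₂) + ... + f(xₙ)]

x_0 = 1.5000, f(x_0) = 0.307692, coefficient = 1
x_1 = 1.8438, f(x_1) = 0.227303, coefficient = 2
x_2 = 2.1875, f(x_2) = 0.172856, coefficient = 2
x_3 = 2.5312, f(x_3) = 0.135003, coefficient = 2
x_4 = 2.8750, f(x_4) = 0.107926, coefficient = 2
x_5 = 3.2188, f(x_5) = 0.088025, coefficient = 2
x_6 = 3.5625, f(x_6) = 0.073039, coefficient = 2
x_7 = 3.9062, f(x_7) = 0.061505, coefficient = 2
x_8 = 4.2500, f(x_8) = 0.052459, coefficient = 1

I ≈ (0.343750/2) × 2.091466 = 0.359471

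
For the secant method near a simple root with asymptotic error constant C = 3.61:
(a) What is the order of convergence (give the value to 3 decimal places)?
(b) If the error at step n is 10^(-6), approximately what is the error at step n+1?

(a) Secant method has superlinear convergence with order φ = (1+√5)/2 ≈ 1.618.
    This means |e_{n+1}| ≈ C|e_n|^1.618.

(b) With |e_n| = 10^(-6) and C = 3.61:
    |e_{n+1}| ≈ 3.61 × (10^(-6))^1.618 = 3.61 × 10^(-9.71)

(a) ≈ 1.618 (golden ratio); (b) |e_{n+1}| ≈ 7.068e-10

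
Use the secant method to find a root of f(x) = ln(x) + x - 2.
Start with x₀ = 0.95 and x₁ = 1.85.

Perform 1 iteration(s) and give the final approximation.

f(x) = ln(x) + x - 2
x₀ = 0.95, x₁ = 1.85

Secant formula: x_{n+1} = x_n - f(x_n)(x_n - x_{n-1})/(f(x_n) - f(x_{n-1}))

Iteration 1:
  f(0.950000) = -1.101293
  f(1.850000) = 0.465186
  x_2 = 1.850000 - 0.465186×(1.850000 - 0.950000)/(0.465186 - (-1.101293))
       = 1.582734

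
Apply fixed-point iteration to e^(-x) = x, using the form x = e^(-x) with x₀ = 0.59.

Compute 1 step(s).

Equation: e^(-x) = x
Fixed-point form: x = e^(-x)
x₀ = 0.59

x_1 = g(0.590000) = 0.554327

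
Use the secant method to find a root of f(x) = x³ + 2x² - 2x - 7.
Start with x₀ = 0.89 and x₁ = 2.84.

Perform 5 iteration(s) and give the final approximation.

f(x) = x³ + 2x² - 2x - 7
x₀ = 0.89, x₁ = 2.84

Secant formula: x_{n+1} = x_n - f(x_n)(x_n - x_{n-1})/(f(x_n) - f(x_{n-1}))

Iteration 1:
  f(0.890000) = -6.490831
  f(2.840000) = 26.357504
  x_2 = 2.840000 - 26.357504×(2.840000 - 0.890000)/(26.357504 - (-6.490831))
       = 1.275320
Iteration 2:
  f(2.840000) = 26.357504
  f(1.275320) = -4.223525
  x_3 = 1.275320 - (-4.223525)×(1.275320 - 2.840000)/(-4.223525 - 26.357504)
       = 1.491417
Iteration 3:
  f(1.275320) = -4.223525
  f(1.491417) = -2.216790
  x_4 = 1.491417 - (-2.216790)×(1.491417 - 1.275320)/(-2.216790 - (-4.223525))
       = 1.730134
Iteration 4:
  f(1.491417) = -2.216790
  f(1.730134) = 0.705377
  x_5 = 1.730134 - 0.705377×(1.730134 - 1.491417)/(0.705377 - (-2.216790))
       = 1.672510
Iteration 5:
  f(1.730134) = 0.705377
  f(1.672510) = -0.071941
  x_6 = 1.672510 - (-0.071941)×(1.672510 - 1.730134)/(-0.071941 - 0.705377)
       = 1.677843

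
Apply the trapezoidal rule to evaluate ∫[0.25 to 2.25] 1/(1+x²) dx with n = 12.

f(x) = 1/(1+x²)
a = 0.25, b = 2.25, n = 12
h = (b - a)/n = 0.166667

Trapezoidal rule: (h/2)[f(x₀) + 2f(x₁) + 2f(x₂) + ... + f(xₙ)]

x_0 = 0.2500, f(x_0) = 0.941176, coefficient = 1
x_1 = 0.4167, f(x_1) = 0.852071, coefficient = 2
x_2 = 0.5833, f(x_2) = 0.746114, coefficient = 2
x_3 = 0.7500, f(x_3) = 0.640000, coefficient = 2
x_4 = 0.9167, f(x_4) = 0.543396, coefficient = 2
x_5 = 1.0833, f(x_5) = 0.460064, coefficient = 2
x_6 = 1.2500, f(x_6) = 0.390244, coefficient = 2
x_7 = 1.4167, f(x_7) = 0.332564, coefficient = 2
x_8 = 1.5833, f(x_8) = 0.285149, coefficient = 2
x_9 = 1.7500, f(x_9) = 0.246154, coefficient = 2
x_10 = 1.9167, f(x_10) = 0.213967, coefficient = 2
x_11 = 2.0833, f(x_11) = 0.187256, coefficient = 2
x_12 = 2.2500, f(x_12) = 0.164948, coefficient = 1

I ≈ (0.166667/2) × 10.900082 = 0.908340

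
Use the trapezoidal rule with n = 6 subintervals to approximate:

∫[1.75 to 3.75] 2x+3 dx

f(x) = 2x+3
a = 1.75, b = 3.75, n = 6
h = (b - a)/n = 0.333333

Trapezoidal rule: (h/2)[f(x₀) + 2f(x₁) + 2f(x₂) + ... + f(xₙ)]

x_0 = 1.7500, f(x_0) = 6.500000, coefficient = 1
x_1 = 2.0833, f(x_1) = 7.166667, coefficient = 2
x_2 = 2.4167, f(x_2) = 7.833333, coefficient = 2
x_3 = 2.7500, f(x_3) = 8.500000, coefficient = 2
x_4 = 3.0833, f(x_4) = 9.166667, coefficient = 2
x_5 = 3.4167, f(x_5) = 9.833333, coefficient = 2
x_6 = 3.7500, f(x_6) = 10.500000, coefficient = 1

I ≈ (0.333333/2) × 102.000000 = 17.000000
Exact value: 17.000000
Error: 0.000000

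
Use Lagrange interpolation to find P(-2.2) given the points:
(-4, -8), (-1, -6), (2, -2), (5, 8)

Lagrange interpolation formula:
P(x) = Σ yᵢ × Lᵢ(x)
where Lᵢ(x) = Π_{j≠i} (x - xⱼ)/(xᵢ - xⱼ)

L_0(-2.2) = (-2.2 - (-1))/(-4 - (-1)) × (-2.2 - 2)/(-4 - 2) × (-2.2 - 5)/(-4 - 5) = 0.224000
L_1(-2.2) = (-2.2 - (-4))/(-1 - (-4)) × (-2.2 - 2)/(-1 - 2) × (-2.2 - 5)/(-1 - 5) = 1.008000
L_2(-2.2) = (-2.2 - (-4))/(2 - (-4)) × (-2.2 - (-1))/(2 - (-1)) × (-2.2 - 5)/(2 - 5) = -0.288000
L_3(-2.2) = (-2.2 - (-4))/(5 - (-4)) × (-2.2 - (-1))/(5 - (-1)) × (-2.2 - 2)/(5 - 2) = 0.056000

P(-2.2) = (-8)×L_0(-2.2) + (-6)×L_1(-2.2) + (-2)×L_2(-2.2) + 8×L_3(-2.2)
P(-2.2) = -6.816000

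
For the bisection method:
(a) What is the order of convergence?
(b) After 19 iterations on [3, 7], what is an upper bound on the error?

(a) Bisection has linear (order 1) convergence; the error is halved each step.

(b) Error bound = (b-a)/2^n = (7 - 3)/2^{19}
    = 4/2^{19}

(a) 1 (linear); (b) error ≤ 7.63e-06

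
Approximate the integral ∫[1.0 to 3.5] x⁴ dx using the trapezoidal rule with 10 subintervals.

f(x) = x⁴
a = 1.0, b = 3.5, n = 10
h = (b - a)/n = 0.250000

Trapezoidal rule: (h/2)[f(x₀) + 2f(x₁) + 2f(x₂) + ... + f(xₙ)]

x_0 = 1.0000, f(x_0) = 1.000000, coefficient = 1
x_1 = 1.2500, f(x_1) = 2.441406, coefficient = 2
x_2 = 1.5000, f(x_2) = 5.062500, coefficient = 2
x_3 = 1.7500, f(x_3) = 9.378906, coefficient = 2
x_4 = 2.0000, f(x_4) = 16.000000, coefficient = 2
x_5 = 2.2500, f(x_5) = 25.628906, coefficient = 2
x_6 = 2.5000, f(x_6) = 39.062500, coefficient = 2
x_7 = 2.7500, f(x_7) = 57.191406, coefficient = 2
x_8 = 3.0000, f(x_8) = 81.000000, coefficient = 2
x_9 = 3.2500, f(x_9) = 111.566406, coefficient = 2
x_10 = 3.5000, f(x_10) = 150.062500, coefficient = 1

I ≈ (0.250000/2) × 845.726562 = 105.715820
Exact value: 104.843750
Error: 0.872070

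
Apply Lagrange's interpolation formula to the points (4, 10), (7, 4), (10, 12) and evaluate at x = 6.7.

Lagrange interpolation formula:
P(x) = Σ yᵢ × Lᵢ(x)
where Lᵢ(x) = Π_{j≠i} (x - xⱼ)/(xᵢ - xⱼ)

L_0(6.7) = (6.7 - 7)/(4 - 7) × (6.7 - 10)/(4 - 10) = 0.055000
L_1(6.7) = (6.7 - 4)/(7 - 4) × (6.7 - 10)/(7 - 10) = 0.990000
L_2(6.7) = (6.7 - 4)/(10 - 4) × (6.7 - 7)/(10 - 7) = -0.045000

P(6.7) = 10×L_0(6.7) + 4×L_1(6.7) + 12×L_2(6.7)
P(6.7) = 3.970000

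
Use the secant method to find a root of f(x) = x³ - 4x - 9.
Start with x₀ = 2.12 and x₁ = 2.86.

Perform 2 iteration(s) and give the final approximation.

f(x) = x³ - 4x - 9
x₀ = 2.12, x₁ = 2.86

Secant formula: x_{n+1} = x_n - f(x_n)(x_n - x_{n-1})/(f(x_n) - f(x_{n-1}))

Iteration 1:
  f(2.120000) = -7.951872
  f(2.860000) = 2.953656
  x_2 = 2.860000 - 2.953656×(2.860000 - 2.120000)/(2.953656 - (-7.951872))
       = 2.659578
Iteration 2:
  f(2.860000) = 2.953656
  f(2.659578) = -0.826169
  x_3 = 2.659578 - (-0.826169)×(2.659578 - 2.860000)/(-0.826169 - 2.953656)
       = 2.703385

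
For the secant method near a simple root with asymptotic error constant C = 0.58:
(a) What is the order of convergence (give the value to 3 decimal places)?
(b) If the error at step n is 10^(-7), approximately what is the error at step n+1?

(a) Secant method has superlinear convergence with order φ = (1+√5)/2 ≈ 1.618.
    This means |e_{n+1}| ≈ C|e_n|^1.618.

(b) With |e_n| = 10^(-7) and C = 0.58:
    |e_{n+1}| ≈ 0.58 × (10^(-7))^1.618 = 0.58 × 10^(-11.33)

(a) ≈ 1.618 (golden ratio); (b) |e_{n+1}| ≈ 2.736e-12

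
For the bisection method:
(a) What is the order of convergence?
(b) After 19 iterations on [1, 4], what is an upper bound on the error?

(a) Bisection has linear (order 1) convergence; the error is halved each step.

(b) Error bound = (b-a)/2^n = (4 - 1)/2^{19}
    = 3/2^{19}

(a) 1 (linear); (b) error ≤ 5.72e-06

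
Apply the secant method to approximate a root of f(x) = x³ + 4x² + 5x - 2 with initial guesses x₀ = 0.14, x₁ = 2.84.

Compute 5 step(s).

f(x) = x³ + 4x² + 5x - 2
x₀ = 0.14, x₁ = 2.84

Secant formula: x_{n+1} = x_n - f(x_n)(x_n - x_{n-1})/(f(x_n) - f(x_{n-1}))

Iteration 1:
  f(0.140000) = -1.218856
  f(2.840000) = 67.368704
  x_2 = 2.840000 - 67.368704×(2.840000 - 0.140000)/(67.368704 - (-1.218856))
       = 0.187981
Iteration 2:
  f(2.840000) = 67.368704
  f(0.187981) = -0.912104
  x_3 = 0.187981 - (-0.912104)×(0.187981 - 2.840000)/(-0.912104 - 67.368704)
       = 0.223407
Iteration 3:
  f(0.187981) = -0.912104
  f(0.223407) = -0.672171
  x_4 = 0.223407 - (-0.672171)×(0.223407 - 0.187981)/(-0.672171 - (-0.912104))
       = 0.322653
Iteration 4:
  f(0.223407) = -0.672171
  f(0.322653) = 0.063273
  x_5 = 0.322653 - 0.063273×(0.322653 - 0.223407)/(0.063273 - (-0.672171))
       = 0.314114
Iteration 5:
  f(0.322653) = 0.063273
  f(0.314114) = -0.003764
  x_6 = 0.314114 - (-0.003764)×(0.314114 - 0.322653)/(-0.003764 - 0.063273)
       = 0.314594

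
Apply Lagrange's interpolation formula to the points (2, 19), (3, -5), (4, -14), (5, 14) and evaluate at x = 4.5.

Lagrange interpolation formula:
P(x) = Σ yᵢ × Lᵢ(x)
where Lᵢ(x) = Π_{j≠i} (x - xⱼ)/(xᵢ - xⱼ)

L_0(4.5) = (4.5 - 3)/(2 - 3) × (4.5 - 4)/(2 - 4) × (4.5 - 5)/(2 - 5) = 0.062500
L_1(4.5) = (4.5 - 2)/(3 - 2) × (4.5 - 4)/(3 - 4) × (4.5 - 5)/(3 - 5) = -0.312500
L_2(4.5) = (4.5 - 2)/(4 - 2) × (4.5 - 3)/(4 - 3) × (4.5 - 5)/(4 - 5) = 0.937500
L_3(4.5) = (4.5 - 2)/(5 - 2) × (4.5 - 3)/(5 - 3) × (4.5 - 4)/(5 - 4) = 0.312500

P(4.5) = 19×L_0(4.5) + (-5)×L_1(4.5) + (-14)×L_2(4.5) + 14×L_3(4.5)
P(4.5) = -6.000000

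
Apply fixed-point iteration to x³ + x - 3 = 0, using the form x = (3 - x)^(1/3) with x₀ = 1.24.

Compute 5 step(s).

Equation: x³ + x - 3 = 0
Fixed-point form: x = (3 - x)^(1/3)
x₀ = 1.24

x_1 = g(1.240000) = 1.207362
x_2 = g(1.207362) = 1.214780
x_3 = g(1.214780) = 1.213102
x_4 = g(1.213102) = 1.213482
x_5 = g(1.213482) = 1.213396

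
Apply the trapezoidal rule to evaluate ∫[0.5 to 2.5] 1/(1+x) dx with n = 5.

f(x) = 1/(1+x)
a = 0.5, b = 2.5, n = 5
h = (b - a)/n = 0.400000

Trapezoidal rule: (h/2)[f(x₀) + 2f(x₁) + 2f(x₂) + ... + f(xₙ)]

x_0 = 0.5000, f(x_0) = 0.666667, coefficient = 1
x_1 = 0.9000, f(x_1) = 0.526316, coefficient = 2
x_2 = 1.3000, f(x_2) = 0.434783, coefficient = 2
x_3 = 1.7000, f(x_3) = 0.370370, coefficient = 2
x_4 = 2.1000, f(x_4) = 0.322581, coefficient = 2
x_5 = 2.5000, f(x_5) = 0.285714, coefficient = 1

I ≈ (0.400000/2) × 4.260480 = 0.852096
Exact value: 0.847298
Error: 0.004798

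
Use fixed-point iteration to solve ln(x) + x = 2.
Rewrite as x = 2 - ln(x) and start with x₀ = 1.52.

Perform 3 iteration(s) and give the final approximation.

Equation: ln(x) + x = 2
Fixed-point form: x = 2 - ln(x)
x₀ = 1.52

x_1 = g(1.520000) = 1.581290
x_2 = g(1.581290) = 1.541759
x_3 = g(1.541759) = 1.567076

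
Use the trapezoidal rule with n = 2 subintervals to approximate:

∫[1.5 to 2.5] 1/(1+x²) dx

f(x) = 1/(1+x²)
a = 1.5, b = 2.5, n = 2
h = (b - a)/n = 0.500000

Trapezoidal rule: (h/2)[f(x₀) + 2f(x₁) + 2f(x₂) + ... + f(xₙ)]

x_0 = 1.5000, f(x_0) = 0.307692, coefficient = 1
x_1 = 2.0000, f(x_1) = 0.200000, coefficient = 2
x_2 = 2.5000, f(x_2) = 0.137931, coefficient = 1

I ≈ (0.500000/2) × 0.845623 = 0.211406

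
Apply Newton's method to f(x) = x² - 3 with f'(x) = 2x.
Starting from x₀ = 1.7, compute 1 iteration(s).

f(x) = x² - 3
f'(x) = 2x
x₀ = 1.7

Newton-Raphson formula: x_{n+1} = x_n - f(x_n)/f'(x_n)

Iteration 1:
  f(1.700000) = -0.110000
  f'(1.700000) = 3.400000
  x_1 = 1.700000 - (-0.110000)/3.400000 = 1.732353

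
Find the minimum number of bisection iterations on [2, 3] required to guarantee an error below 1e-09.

We need (b-a)/2^n ≤ 1e-09
(3 - 2)/2^n ≤ 1e-09
1/2^n ≤ 1e-09
2^n ≥ 1000000000
n ≥ log₂(1000000000) = 29.90
n ≥ 30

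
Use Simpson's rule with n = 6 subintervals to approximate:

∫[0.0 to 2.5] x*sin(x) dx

f(x) = x*sin(x)
a = 0.0, b = 2.5, n = 6
h = (b - a)/n = 0.416667

Simpson's rule: (h/3)[f(x₀) + 4f(x₁) + 2f(x₂) + ... + f(xₙ)]

x_0 = 0.0000, f(x_0) = 0.000000, coefficient = 1
x_1 = 0.4167, f(x_1) = 0.168631, coefficient = 4
x_2 = 0.8333, f(x_2) = 0.616814, coefficient = 2
x_3 = 1.2500, f(x_3) = 1.186231, coefficient = 4
x_4 = 1.6667, f(x_4) = 1.659013, coefficient = 2
x_5 = 2.0833, f(x_5) = 1.815632, coefficient = 4
x_6 = 2.5000, f(x_6) = 1.496180, coefficient = 1

I ≈ (0.416667/3) × 18.729809 = 2.601362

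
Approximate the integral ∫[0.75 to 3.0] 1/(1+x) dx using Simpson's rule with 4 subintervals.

f(x) = 1/(1+x)
a = 0.75, b = 3.0, n = 4
h = (b - a)/n = 0.562500

Simpson's rule: (h/3)[f(x₀) + 4f(x₁) + 2f(x₂) + ... + f(xₙ)]

x_0 = 0.7500, f(x_0) = 0.571429, coefficient = 1
x_1 = 1.3125, f(x_1) = 0.432432, coefficient = 4
x_2 = 1.8750, f(x_2) = 0.347826, coefficient = 2
x_3 = 2.4375, f(x_3) = 0.290909, coefficient = 4
x_4 = 3.0000, f(x_4) = 0.250000, coefficient = 1

I ≈ (0.562500/3) × 4.410447 = 0.826959
Exact value: 0.826679
Error: 0.000280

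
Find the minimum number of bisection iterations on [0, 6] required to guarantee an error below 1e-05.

We need (b-a)/2^n ≤ 1e-05
(6 - 0)/2^n ≤ 1e-05
6/2^n ≤ 1e-05
2^n ≥ 600000
n ≥ log₂(600000) = 19.19
n ≥ 20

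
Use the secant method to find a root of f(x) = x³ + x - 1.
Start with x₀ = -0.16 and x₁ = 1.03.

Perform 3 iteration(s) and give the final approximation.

f(x) = x³ + x - 1
x₀ = -0.16, x₁ = 1.03

Secant formula: x_{n+1} = x_n - f(x_n)(x_n - x_{n-1})/(f(x_n) - f(x_{n-1}))

Iteration 1:
  f(-0.160000) = -1.164096
  f(1.030000) = 1.122727
  x_2 = 1.030000 - 1.122727×(1.030000 - (-0.160000))/(1.122727 - (-1.164096))
       = 0.445764
Iteration 2:
  f(1.030000) = 1.122727
  f(0.445764) = -0.465661
  x_3 = 0.445764 - (-0.465661)×(0.445764 - 1.030000)/(-0.465661 - 1.122727)
       = 0.617042
Iteration 3:
  f(0.445764) = -0.465661
  f(0.617042) = -0.148026
  x_4 = 0.617042 - (-0.148026)×(0.617042 - 0.445764)/(-0.148026 - (-0.465661))
       = 0.696861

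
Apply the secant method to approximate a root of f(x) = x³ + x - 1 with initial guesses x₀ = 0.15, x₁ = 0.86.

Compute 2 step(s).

f(x) = x³ + x - 1
x₀ = 0.15, x₁ = 0.86

Secant formula: x_{n+1} = x_n - f(x_n)(x_n - x_{n-1})/(f(x_n) - f(x_{n-1}))

Iteration 1:
  f(0.150000) = -0.846625
  f(0.860000) = 0.496056
  x_2 = 0.860000 - 0.496056×(0.860000 - 0.150000)/(0.496056 - (-0.846625))
       = 0.597689
Iteration 2:
  f(0.860000) = 0.496056
  f(0.597689) = -0.188797
  x_3 = 0.597689 - (-0.188797)×(0.597689 - 0.860000)/(-0.188797 - 0.496056)
       = 0.670002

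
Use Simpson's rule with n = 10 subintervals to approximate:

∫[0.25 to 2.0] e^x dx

f(x) = e^x
a = 0.25, b = 2.0, n = 10
h = (b - a)/n = 0.175000

Simpson's rule: (h/3)[f(x₀) + 4f(x₁) + 2f(x₂) + ... + f(xₙ)]

x_0 = 0.2500, f(x_0) = 1.284025, coefficient = 1
x_1 = 0.4250, f(x_1) = 1.529590, coefficient = 4
x_2 = 0.6000, f(x_2) = 1.822119, coefficient = 2
x_3 = 0.7750, f(x_3) = 2.170592, coefficient = 4
x_4 = 0.9500, f(x_4) = 2.585710, coefficient = 2
x_5 = 1.1250, f(x_5) = 3.080217, coefficient = 4
x_6 = 1.3000, f(x_6) = 3.669297, coefficient = 2
x_7 = 1.4750, f(x_7) = 4.371036, coefficient = 4
x_8 = 1.6500, f(x_8) = 5.206980, coefficient = 2
x_9 = 1.8250, f(x_9) = 6.202795, coefficient = 4
x_10 = 2.0000, f(x_10) = 7.389056, coefficient = 1

I ≈ (0.175000/3) × 104.658212 = 6.105062
Exact value: 6.105031
Error: 0.000032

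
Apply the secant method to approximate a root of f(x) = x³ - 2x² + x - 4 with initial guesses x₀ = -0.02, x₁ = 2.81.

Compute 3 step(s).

f(x) = x³ - 2x² + x - 4
x₀ = -0.02, x₁ = 2.81

Secant formula: x_{n+1} = x_n - f(x_n)(x_n - x_{n-1})/(f(x_n) - f(x_{n-1}))

Iteration 1:
  f(-0.020000) = -4.020808
  f(2.810000) = 5.205841
  x_2 = 2.810000 - 5.205841×(2.810000 - (-0.020000))/(5.205841 - (-4.020808))
       = 1.213263
Iteration 2:
  f(2.810000) = 5.205841
  f(1.213263) = -3.944819
  x_3 = 1.213263 - (-3.944819)×(1.213263 - 2.810000)/(-3.944819 - 5.205841)
       = 1.901611
Iteration 3:
  f(1.213263) = -3.944819
  f(1.901611) = -2.454175
  x_4 = 1.901611 - (-2.454175)×(1.901611 - 1.213263)/(-2.454175 - (-3.944819))
       = 3.034897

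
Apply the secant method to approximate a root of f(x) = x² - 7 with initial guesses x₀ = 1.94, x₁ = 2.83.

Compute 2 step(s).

f(x) = x² - 7
x₀ = 1.94, x₁ = 2.83

Secant formula: x_{n+1} = x_n - f(x_n)(x_n - x_{n-1})/(f(x_n) - f(x_{n-1}))

Iteration 1:
  f(1.940000) = -3.236400
  f(2.830000) = 1.008900
  x_2 = 2.830000 - 1.008900×(2.830000 - 1.940000)/(1.008900 - (-3.236400))
       = 2.618491
Iteration 2:
  f(2.830000) = 1.008900
  f(2.618491) = -0.143507
  x_3 = 2.618491 - (-0.143507)×(2.618491 - 2.830000)/(-0.143507 - 1.008900)
       = 2.644829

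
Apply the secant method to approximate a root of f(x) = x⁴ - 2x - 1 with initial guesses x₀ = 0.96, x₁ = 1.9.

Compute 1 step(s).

f(x) = x⁴ - 2x - 1
x₀ = 0.96, x₁ = 1.9

Secant formula: x_{n+1} = x_n - f(x_n)(x_n - x_{n-1})/(f(x_n) - f(x_{n-1}))

Iteration 1:
  f(0.960000) = -2.070653
  f(1.900000) = 8.232100
  x_2 = 1.900000 - 8.232100×(1.900000 - 0.960000)/(8.232100 - (-2.070653))
       = 1.148922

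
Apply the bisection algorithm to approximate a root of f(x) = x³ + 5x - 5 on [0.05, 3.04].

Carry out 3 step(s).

f(x) = x³ + 5x - 5
Initial interval: [0.05, 3.04]

Iteration 1:
  c_1 = (0.050000 + 3.040000)/2 = 1.545000
  f(c_1) = f(1.545000) = 6.412954
  f(a) × f(c) < 0, new interval: [0.050000, 1.545000]
Iteration 2:
  c_2 = (0.050000 + 1.545000)/2 = 0.797500
  f(c_2) = f(0.797500) = -0.505285
  f(a) × f(c) ≥ 0, new interval: [0.797500, 1.545000]
Iteration 3:
  c_3 = (0.797500 + 1.545000)/2 = 1.171250
  f(c_3) = f(1.171250) = 2.463002
  f(a) × f(c) < 0, new interval: [0.797500, 1.171250]

After 3 iteration(s), the approximation is c_3 = 1.171250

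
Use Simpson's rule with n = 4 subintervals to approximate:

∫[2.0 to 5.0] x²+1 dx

f(x) = x²+1
a = 2.0, b = 5.0, n = 4
h = (b - a)/n = 0.750000

Simpson's rule: (h/3)[f(x₀) + 4f(x₁) + 2f(x₂) + ... + f(xₙ)]

x_0 = 2.0000, f(x_0) = 5.000000, coefficient = 1
x_1 = 2.7500, f(x_1) = 8.562500, coefficient = 4
x_2 = 3.5000, f(x_2) = 13.250000, coefficient = 2
x_3 = 4.2500, f(x_3) = 19.062500, coefficient = 4
x_4 = 5.0000, f(x_4) = 26.000000, coefficient = 1

I ≈ (0.750000/3) × 168.000000 = 42.000000
Exact value: 42.000000
Error: 0.000000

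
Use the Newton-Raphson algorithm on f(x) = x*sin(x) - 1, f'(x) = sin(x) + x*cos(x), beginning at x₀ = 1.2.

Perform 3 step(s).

f(x) = x*sin(x) - 1
f'(x) = sin(x) + x*cos(x)
x₀ = 1.2

Newton-Raphson formula: x_{n+1} = x_n - f(x_n)/f'(x_n)

Iteration 1:
  f(1.200000) = 0.118447
  f'(1.200000) = 1.366868
  x_1 = 1.200000 - 0.118447/1.366868 = 1.113344
Iteration 2:
  f(1.113344) = -0.001129
  f'(1.113344) = 1.388904
  x_2 = 1.113344 - (-0.001129)/1.388904 = 1.114157
Iteration 3:
  f(1.114157) = 0.000000
  f'(1.114157) = 1.388809
  x_3 = 1.114157 - 0.000000/1.388809 = 1.114157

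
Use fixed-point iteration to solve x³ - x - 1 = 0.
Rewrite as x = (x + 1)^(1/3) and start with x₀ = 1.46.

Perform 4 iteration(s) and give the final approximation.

Equation: x³ - x - 1 = 0
Fixed-point form: x = (x + 1)^(1/3)
x₀ = 1.46

x_1 = g(1.460000) = 1.349931
x_2 = g(1.349931) = 1.329490
x_3 = g(1.329490) = 1.325624
x_4 = g(1.325624) = 1.324890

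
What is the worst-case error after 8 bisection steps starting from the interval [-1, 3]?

Bisection error bound: |error| ≤ (b-a)/2^n
|error| ≤ (3 - (-1))/2^8 = 4/2^8
|error| ≤ 0.0156250000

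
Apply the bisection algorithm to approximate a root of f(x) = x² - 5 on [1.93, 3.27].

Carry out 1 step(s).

f(x) = x² - 5
Initial interval: [1.93, 3.27]

Iteration 1:
  c_1 = (1.930000 + 3.270000)/2 = 2.600000
  f(c_1) = f(2.600000) = 1.760000
  f(a) × f(c) < 0, new interval: [1.930000, 2.600000]

After 1 iteration(s), the approximation is c_1 = 2.600000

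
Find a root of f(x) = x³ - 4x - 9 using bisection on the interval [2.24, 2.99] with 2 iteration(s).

f(x) = x³ - 4x - 9
Initial interval: [2.24, 2.99]

Iteration 1:
  c_1 = (2.240000 + 2.990000)/2 = 2.615000
  f(c_1) = f(2.615000) = -1.578042
  f(a) × f(c) ≥ 0, new interval: [2.615000, 2.990000]
Iteration 2:
  c_2 = (2.615000 + 2.990000)/2 = 2.802500
  f(c_2) = f(2.802500) = 1.800853
  f(a) × f(c) < 0, new interval: [2.615000, 2.802500]

After 2 iteration(s), the approximation is c_2 = 2.802500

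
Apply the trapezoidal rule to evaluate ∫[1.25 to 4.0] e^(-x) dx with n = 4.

f(x) = e^(-x)
a = 1.25, b = 4.0, n = 4
h = (b - a)/n = 0.687500

Trapezoidal rule: (h/2)[f(x₀) + 2f(x₁) + 2f(x₂) + ... + f(xₙ)]

x_0 = 1.2500, f(x_0) = 0.286505, coefficient = 1
x_1 = 1.9375, f(x_1) = 0.144064, coefficient = 2
x_2 = 2.6250, f(x_2) = 0.072440, coefficient = 2
x_3 = 3.3125, f(x_3) = 0.036425, coefficient = 2
x_4 = 4.0000, f(x_4) = 0.018316, coefficient = 1

I ≈ (0.687500/2) × 0.810677 = 0.278670
Exact value: 0.268189
Error: 0.010481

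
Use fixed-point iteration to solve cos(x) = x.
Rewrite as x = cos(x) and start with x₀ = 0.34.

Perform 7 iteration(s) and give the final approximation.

Equation: cos(x) = x
Fixed-point form: x = cos(x)
x₀ = 0.34

x_1 = g(0.340000) = 0.942755
x_2 = g(0.942755) = 0.587561
x_3 = g(0.587561) = 0.832295
x_4 = g(0.832295) = 0.673180
x_5 = g(0.673180) = 0.781843
x_6 = g(0.781843) = 0.709616
x_7 = g(0.709616) = 0.758612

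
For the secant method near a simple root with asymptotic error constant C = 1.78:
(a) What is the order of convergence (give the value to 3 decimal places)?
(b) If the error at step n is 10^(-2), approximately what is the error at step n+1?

(a) Secant method has superlinear convergence with order φ = (1+√5)/2 ≈ 1.618.
    This means |e_{n+1}| ≈ C|e_n|^1.618.

(b) With |e_n| = 10^(-2) and C = 1.78:
    |e_{n+1}| ≈ 1.78 × (10^(-2))^1.618 = 1.78 × 10^(-3.24)

(a) ≈ 1.618 (golden ratio); (b) |e_{n+1}| ≈ 1.034e-03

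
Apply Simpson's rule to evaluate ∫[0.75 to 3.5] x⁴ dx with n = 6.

f(x) = x⁴
a = 0.75, b = 3.5, n = 6
h = (b - a)/n = 0.458333

Simpson's rule: (h/3)[f(x₀) + 4f(x₁) + 2f(x₂) + ... + f(xₙ)]

x_0 = 0.7500, f(x_0) = 0.316406, coefficient = 1
x_1 = 1.2083, f(x_1) = 2.131803, coefficient = 4
x_2 = 1.6667, f(x_2) = 7.716049, coefficient = 2
x_3 = 2.1250, f(x_3) = 20.390869, coefficient = 4
x_4 = 2.5833, f(x_4) = 44.537085, coefficient = 2
x_5 = 3.0417, f(x_5) = 85.594621, coefficient = 4
x_6 = 3.5000, f(x_6) = 150.062500, coefficient = 1

I ≈ (0.458333/3) × 687.354348 = 105.012470
Exact value: 104.996289
Error: 0.016181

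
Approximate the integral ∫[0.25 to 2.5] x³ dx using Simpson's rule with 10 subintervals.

f(x) = x³
a = 0.25, b = 2.5, n = 10
h = (b - a)/n = 0.225000

Simpson's rule: (h/3)[f(x₀) + 4f(x₁) + 2f(x₂) + ... + f(xₙ)]

x_0 = 0.2500, f(x_0) = 0.015625, coefficient = 1
x_1 = 0.4750, f(x_1) = 0.107172, coefficient = 4
x_2 = 0.7000, f(x_2) = 0.343000, coefficient = 2
x_3 = 0.9250, f(x_3) = 0.791453, coefficient = 4
x_4 = 1.1500, f(x_4) = 1.520875, coefficient = 2
x_5 = 1.3750, f(x_5) = 2.599609, coefficient = 4
x_6 = 1.6000, f(x_6) = 4.096000, coefficient = 2
x_7 = 1.8250, f(x_7) = 6.078391, coefficient = 4
x_8 = 2.0500, f(x_8) = 8.615125, coefficient = 2
x_9 = 2.2750, f(x_9) = 11.774547, coefficient = 4
x_10 = 2.5000, f(x_10) = 15.625000, coefficient = 1

I ≈ (0.225000/3) × 130.195312 = 9.764648
Exact value: 9.764648
Error: 0.000000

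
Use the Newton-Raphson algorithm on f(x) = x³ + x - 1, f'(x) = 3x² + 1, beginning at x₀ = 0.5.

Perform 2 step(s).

f(x) = x³ + x - 1
f'(x) = 3x² + 1
x₀ = 0.5

Newton-Raphson formula: x_{n+1} = x_n - f(x_n)/f'(x_n)

Iteration 1:
  f(0.500000) = -0.375000
  f'(0.500000) = 1.750000
  x_1 = 0.500000 - (-0.375000)/1.750000 = 0.714286
Iteration 2:
  f(0.714286) = 0.078717
  f'(0.714286) = 2.530612
  x_2 = 0.714286 - 0.078717/2.530612 = 0.683180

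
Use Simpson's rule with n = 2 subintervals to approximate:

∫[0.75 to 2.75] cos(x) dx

f(x) = cos(x)
a = 0.75, b = 2.75, n = 2
h = (b - a)/n = 1.000000

Simpson's rule: (h/3)[f(x₀) + 4f(x₁) + 2f(x₂) + ... + f(xₙ)]

x_0 = 0.7500, f(x_0) = 0.731689, coefficient = 1
x_1 = 1.7500, f(x_1) = -0.178246, coefficient = 4
x_2 = 2.7500, f(x_2) = -0.924302, coefficient = 1

I ≈ (1.000000/3) × -0.905598 = -0.301866
Exact value: -0.299978
Error: 0.001888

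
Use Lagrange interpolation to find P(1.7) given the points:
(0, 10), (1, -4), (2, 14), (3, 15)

Lagrange interpolation formula:
P(x) = Σ yᵢ × Lᵢ(x)
where Lᵢ(x) = Π_{j≠i} (x - xⱼ)/(xᵢ - xⱼ)

L_0(1.7) = (1.7 - 1)/(0 - 1) × (1.7 - 2)/(0 - 2) × (1.7 - 3)/(0 - 3) = -0.045500
L_1(1.7) = (1.7 - 0)/(1 - 0) × (1.7 - 2)/(1 - 2) × (1.7 - 3)/(1 - 3) = 0.331500
L_2(1.7) = (1.7 - 0)/(2 - 0) × (1.7 - 1)/(2 - 1) × (1.7 - 3)/(2 - 3) = 0.773500
L_3(1.7) = (1.7 - 0)/(3 - 0) × (1.7 - 1)/(3 - 1) × (1.7 - 2)/(3 - 2) = -0.059500

P(1.7) = 10×L_0(1.7) + (-4)×L_1(1.7) + 14×L_2(1.7) + 15×L_3(1.7)
P(1.7) = 8.155500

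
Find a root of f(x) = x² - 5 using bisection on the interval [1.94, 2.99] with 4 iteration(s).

f(x) = x² - 5
Initial interval: [1.94, 2.99]

Iteration 1:
  c_1 = (1.940000 + 2.990000)/2 = 2.465000
  f(c_1) = f(2.465000) = 1.076225
  f(a) × f(c) < 0, new interval: [1.940000, 2.465000]
Iteration 2:
  c_2 = (1.940000 + 2.465000)/2 = 2.202500
  f(c_2) = f(2.202500) = -0.148994
  f(a) × f(c) ≥ 0, new interval: [2.202500, 2.465000]
Iteration 3:
  c_3 = (2.202500 + 2.465000)/2 = 2.333750
  f(c_3) = f(2.333750) = 0.446389
  f(a) × f(c) < 0, new interval: [2.202500, 2.333750]
Iteration 4:
  c_4 = (2.202500 + 2.333750)/2 = 2.268125
  f(c_4) = f(2.268125) = 0.144391
  f(a) × f(c) < 0, new interval: [2.202500, 2.268125]

After 4 iteration(s), the approximation is c_4 = 2.268125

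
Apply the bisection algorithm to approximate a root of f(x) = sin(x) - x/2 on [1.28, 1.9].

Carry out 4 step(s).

f(x) = sin(x) - x/2
Initial interval: [1.28, 1.9]

Iteration 1:
  c_1 = (1.280000 + 1.900000)/2 = 1.590000
  f(c_1) = f(1.590000) = 0.204816
  f(a) × f(c) ≥ 0, new interval: [1.590000, 1.900000]
Iteration 2:
  c_2 = (1.590000 + 1.900000)/2 = 1.745000
  f(c_2) = f(1.745000) = 0.112365
  f(a) × f(c) ≥ 0, new interval: [1.745000, 1.900000]
Iteration 3:
  c_3 = (1.745000 + 1.900000)/2 = 1.822500
  f(c_3) = f(1.822500) = 0.057240
  f(a) × f(c) ≥ 0, new interval: [1.822500, 1.900000]
Iteration 4:
  c_4 = (1.822500 + 1.900000)/2 = 1.861250
  f(c_4) = f(1.861250) = 0.027489
  f(a) × f(c) ≥ 0, new interval: [1.861250, 1.900000]

After 4 iteration(s), the approximation is c_4 = 1.861250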